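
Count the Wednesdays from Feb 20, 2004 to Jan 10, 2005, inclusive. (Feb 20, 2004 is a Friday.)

Feb 20, 2004 is a Friday; the first Wednesday on or after it is Feb 25, 2004 (5 days later).
From Feb 25, 2004 to Jan 10, 2005: 310 + 10 = 320 days (rest of 2004, to Jan 10, 2005 in 2005).
320 ÷ 7 = 45 full weeks with remainder 5, so 45 more Wednesdays after the first → 46.

46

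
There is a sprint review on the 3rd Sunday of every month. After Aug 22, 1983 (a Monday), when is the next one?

Sep 18, 1983

Aug 1983 starts on a Monday; its first Sunday is the 7th, so the 3rd Sunday is the 21st — Aug 21, 1983.
That is not after Aug 22, 1983, so look at Sep 1983.
Sep 1983 starts on a Thursday; its first Sunday is the 4th, so the 3rd Sunday is the 18th — Sep 18, 1983.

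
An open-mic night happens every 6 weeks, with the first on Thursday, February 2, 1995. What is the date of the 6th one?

The 6th occurrence is 5 intervals after the first: 5 × 42 = 210 days after February 2, 1995.
February has 28 days — 26 days to the end of February leaves 184.
March has 31 days (153 left).
April has 30 days (123 left).
May has 31 days (92 left).
June has 30 days (62 left).
July has 31 days (31 left).
31 days into August → August 31, 1995.

August 31, 1995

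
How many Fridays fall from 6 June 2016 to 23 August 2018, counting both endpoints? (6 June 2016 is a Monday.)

6 June 2016 is a Monday; the first Friday on or after it is 10 June 2016 (4 days later).
From 10 June 2016 to 23 August 2018: 204 + 365 + 235 = 804 days (rest of 2016, 2017, to 23 August 2018 in 2018).
804 ÷ 7 = 114 full weeks with remainder 6, so 114 more Fridays after the first → 115.

115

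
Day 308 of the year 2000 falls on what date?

Jan has 31 days (308 − 31 = 277 remain).
Feb has 29 days (277 − 29 = 248 remain).
Mar has 31 days (248 − 31 = 217 remain).
Apr has 30 days (217 − 30 = 187 remain).
May has 31 days (187 − 31 = 156 remain).
Jun has 30 days (156 − 30 = 126 remain).
Jul has 31 days (126 − 31 = 95 remain).
Aug has 31 days (95 − 31 = 64 remain).
Sep has 30 days (64 − 30 = 34 remain).
Oct has 31 days (34 − 31 = 3 remain).
3 into Nov → Nov 3.

Nov 3, 2000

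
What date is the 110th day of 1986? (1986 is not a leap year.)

January has 31 days (110 − 31 = 79 remain).
February has 28 days (79 − 28 = 51 remain).
March has 31 days (51 − 31 = 20 remain).
20 into April → April 20.

1986-04-20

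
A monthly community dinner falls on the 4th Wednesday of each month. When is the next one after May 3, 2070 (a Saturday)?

May 2070 starts on a Thursday; its first Wednesday is the 7th, so the 4th Wednesday is the 28th — May 28, 2070.
May 28, 2070 is after May 3, 2070, so that is the next one.

May 28, 2070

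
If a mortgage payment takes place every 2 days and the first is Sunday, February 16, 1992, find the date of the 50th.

May 24, 1992

The 50th occurrence is 49 intervals after the first: 49 × 2 = 98 days after February 16, 1992.
February has 29 days — 13 days to the end of February leaves 85.
March has 31 days (54 left).
April has 30 days (24 left).
24 days into May → May 24, 1992.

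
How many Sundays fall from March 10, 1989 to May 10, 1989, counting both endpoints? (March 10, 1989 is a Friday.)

9

March 10, 1989 is a Friday; the first Sunday on or after it is March 12, 1989 (2 days later).
From March 12, 1989 to May 10, 1989: 19 + 30 + 10 = 59 days (rest of March, April, May).
59 ÷ 7 = 8 full weeks with remainder 3, so 8 more Sundays after the first → 9.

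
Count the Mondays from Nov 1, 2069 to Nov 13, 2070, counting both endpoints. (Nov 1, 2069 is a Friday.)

54

Nov 1, 2069 is a Friday; the first Monday on or after it is Nov 4, 2069 (3 days later).
From Nov 4, 2069 to Nov 13, 2070: 57 + 317 = 374 days (rest of 2069, to Nov 13, 2070 in 2070).
374 ÷ 7 = 53 full weeks with remainder 3, so 53 more Mondays after the first → 54.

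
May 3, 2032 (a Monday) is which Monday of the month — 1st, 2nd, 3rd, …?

Day 3 falls in week ⌈3/7⌉ of the month.
Days 1–7 hold the 1st Monday, 8–14 the 2nd, 15–21 the 3rd, 22–28 the 4th, 29–31 the 5th.
3 is in the range for the 1st.

1st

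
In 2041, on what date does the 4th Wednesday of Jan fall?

The first Wednesday of Jan 2041 is Jan 2.
The 4th Wednesday is 3 weeks later: 2 + 21 = 23.

Jan 23, 2041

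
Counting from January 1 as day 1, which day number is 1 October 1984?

Days in months before October: 31 + 29 + 31 + 30 + 31 + 30 + 31 + 31 + 30 = 274.
Plus 1 day into October → day 275.

275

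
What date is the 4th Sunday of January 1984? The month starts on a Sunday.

January 1984 begins on a Sunday, so the first Sunday is January 1.
The 4th Sunday is 3 weeks later: 1 + 21 = 22.

22 January 1984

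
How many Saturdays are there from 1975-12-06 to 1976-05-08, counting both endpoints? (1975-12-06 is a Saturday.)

1975-12-06 is a Saturday; the first Saturday on or after it is 1975-12-06.
From 1975-12-06 to 1976-05-08: 25 + 31 + 29 + 31 + 30 + 8 = 154 days (rest of December, January, February, March, April, May).
154 ÷ 7 = 22 full weeks with remainder 0, so 22 more Saturdays after the first → 23.

23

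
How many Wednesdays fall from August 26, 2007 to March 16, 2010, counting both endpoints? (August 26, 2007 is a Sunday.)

August 26, 2007 is a Sunday; the first Wednesday on or after it is August 29, 2007 (3 days later).
From August 29, 2007 to March 16, 2010: 124 + 366 + 365 + 75 = 930 days (rest of 2007, 2008, 2009, to March 16, 2010 in 2010).
930 ÷ 7 = 132 full weeks with remainder 6, so 132 more Wednesdays after the first → 133.

133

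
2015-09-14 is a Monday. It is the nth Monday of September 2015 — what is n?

2nd

Day 14 falls in week ⌈14/7⌉ of the month.
Days 1–7 hold the 1st Monday, 8–14 the 2nd, 15–21 the 3rd, 22–28 the 4th, 29–31 the 5th.
14 is in the range for the 2nd.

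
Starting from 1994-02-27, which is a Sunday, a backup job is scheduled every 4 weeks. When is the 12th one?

1995-01-01

The 12th occurrence is 11 intervals after the first: 11 × 28 = 308 days after 1994-02-27.
February has 28 days — 1 day to the end of February leaves 307.
March has 31 days (276 left).
April has 30 days (246 left).
May has 31 days (215 left).
June has 30 days (185 left).
July has 31 days (154 left).
August has 31 days (123 left).
September has 30 days (93 left).
October has 31 days (62 left).
November has 30 days (32 left).
December has 31 days (1 left).
1 day into January → 1995-01-01.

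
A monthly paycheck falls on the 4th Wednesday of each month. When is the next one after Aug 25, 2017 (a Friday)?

Aug 2017 starts on a Tuesday; its first Wednesday is the 2nd, so the 4th Wednesday is the 23rd — Aug 23, 2017.
That is not after Aug 25, 2017, so look at Sep 2017.
Sep 2017 starts on a Friday; its first Wednesday is the 6th, so the 4th Wednesday is the 27th — Sep 27, 2017.

Sep 27, 2017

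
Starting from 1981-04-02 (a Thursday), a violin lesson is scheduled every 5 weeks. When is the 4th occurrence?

1981-07-16

The 4th occurrence is 3 intervals after the first: 3 × 35 = 105 days after 1981-04-02.
April has 30 days — 28 days to the end of April leaves 77.
May has 31 days (46 left).
June has 30 days (16 left).
16 days into July → 1981-07-16.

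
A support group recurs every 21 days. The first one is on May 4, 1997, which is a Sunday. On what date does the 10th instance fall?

The 10th occurrence is 9 intervals after the first: 9 × 21 = 189 days after May 4, 1997.
May has 31 days — 27 days to the end of May leaves 162.
June has 30 days (132 left).
July has 31 days (101 left).
August has 31 days (70 left).
September has 30 days (40 left).
October has 31 days (9 left).
9 days into November → November 9, 1997.

November 9, 1997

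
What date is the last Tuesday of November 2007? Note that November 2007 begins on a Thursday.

2007-11-27

November 2007 begins on a Thursday, so the first Tuesday is November 6 (5 days later).
November 2007 has 30 days. Adding weeks: 6, 13, 20, 27 — the last one ≤ 30 is the 27th.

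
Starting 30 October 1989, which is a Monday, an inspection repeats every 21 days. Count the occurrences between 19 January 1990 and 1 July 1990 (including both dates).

8

Occurrences land 21·i days after 30 October 1989 for i = 0, 1, 2, …
19 January 1990 is 81 days after the start; 81 ÷ 21 = 3 remainder 18; since the remainder is 18, round up to i = 4. First occurrence in the window: #5 on 22 January 1990 (4×21 = 84 days in).
1 July 1990 is 244 days after the start; 244 ÷ 21 = 11 remainder 13. Last occurrence in the window: #12 on 18 June 1990.
Occurrences #5 through #12: 8 in total.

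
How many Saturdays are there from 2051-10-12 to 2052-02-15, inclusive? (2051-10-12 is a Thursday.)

2051-10-12 is a Thursday; the first Saturday on or after it is 2051-10-14 (2 days later).
From 2051-10-14 to 2052-02-15: 17 + 30 + 31 + 31 + 15 = 124 days (rest of October, November, December, January, February).
124 ÷ 7 = 17 full weeks with remainder 5, so 17 more Saturdays after the first → 18.

18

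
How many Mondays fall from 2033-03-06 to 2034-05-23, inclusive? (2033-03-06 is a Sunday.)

64

2033-03-06 is a Sunday; the first Monday on or after it is 2033-03-07 (1 day later).
From 2033-03-07 to 2034-05-23: 299 + 143 = 442 days (rest of 2033, to 2034-05-23 in 2034).
442 ÷ 7 = 63 full weeks with remainder 1, so 63 more Mondays after the first → 64.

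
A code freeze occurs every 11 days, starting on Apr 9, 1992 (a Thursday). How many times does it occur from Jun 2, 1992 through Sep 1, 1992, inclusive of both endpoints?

9

Occurrences land 11·i days after Apr 9, 1992 for i = 0, 1, 2, …
Jun 2, 1992 is 54 days after the start; 54 ÷ 11 = 4 remainder 10; since the remainder is 10, round up to i = 5. First occurrence in the window: #6 on Jun 3, 1992 (5×11 = 55 days in).
Sep 1, 1992 is 145 days after the start; 145 ÷ 11 = 13 remainder 2. Last occurrence in the window: #14 on Aug 30, 1992.
Occurrences #6 through #14: 9 in total.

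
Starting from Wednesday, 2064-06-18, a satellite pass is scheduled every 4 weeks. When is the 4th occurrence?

The 4th occurrence is 3 intervals after the first: 3 × 28 = 84 days after 2064-06-18.
June has 30 days — 12 days to the end of June leaves 72.
July has 31 days (41 left).
August has 31 days (10 left).
10 days into September → 2064-09-10.

2064-09-10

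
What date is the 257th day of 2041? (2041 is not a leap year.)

January has 31 days (257 − 31 = 226 remain).
February has 28 days (226 − 28 = 198 remain).
March has 31 days (198 − 31 = 167 remain).
April has 30 days (167 − 30 = 137 remain).
May has 31 days (137 − 31 = 106 remain).
June has 30 days (106 − 30 = 76 remain).
July has 31 days (76 − 31 = 45 remain).
August has 31 days (45 − 31 = 14 remain).
14 into September → September 14.

September 14, 2041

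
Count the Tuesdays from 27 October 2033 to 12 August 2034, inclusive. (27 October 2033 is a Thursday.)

41

27 October 2033 is a Thursday; the first Tuesday on or after it is 1 November 2033 (5 days later).
From 1 November 2033 to 12 August 2034: 29 + 31 + 31 + 28 + 31 + 30 + 31 + 30 + 31 + 12 = 284 days (rest of November, December, January, February, March, April, May, June, July, August).
284 ÷ 7 = 40 full weeks with remainder 4, so 40 more Tuesdays after the first → 41.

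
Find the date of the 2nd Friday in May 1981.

May 8, 1981

May 1981 begins on a Friday, so the first Friday is May 1.
The 2nd Friday is 1 weeks later: 1 + 7 = 8.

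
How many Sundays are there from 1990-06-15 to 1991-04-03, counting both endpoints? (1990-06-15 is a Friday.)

1990-06-15 is a Friday; the first Sunday on or after it is 1990-06-17 (2 days later).
From 1990-06-17 to 1991-04-03: 13 + 31 + 31 + 30 + 31 + 30 + 31 + 31 + 28 + 31 + 3 = 290 days (rest of June, July, August, September, October, November, December, January, February, March, April).
290 ÷ 7 = 41 full weeks with remainder 3, so 41 more Sundays after the first → 42.

42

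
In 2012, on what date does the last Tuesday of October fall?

2012-10-30

October 2012 begins on a Monday, so the first Tuesday is October 2 (1 day later).
October 2012 has 31 days. Adding weeks: 2, 9, 16, 23, 30 — the last one ≤ 31 is the 30th.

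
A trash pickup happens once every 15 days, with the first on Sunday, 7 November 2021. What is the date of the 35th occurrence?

1 April 2023

The 35th occurrence is 34 intervals after the first: 34 × 15 = 510 days after 7 November 2021.
November has 30 days — 23 days to the end of November leaves 487.
From end of November to end of 2021 is 31 days (456 left).
2022 has 365 days (91 left).
January has 31 days (60 left).
February has 28 days (32 left).
March has 31 days (1 left).
1 day into April → 1 April 2023.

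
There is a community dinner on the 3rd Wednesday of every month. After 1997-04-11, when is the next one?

1997-04-16

April 1997 starts on a Tuesday; its first Wednesday is the 2nd, so the 3rd Wednesday is the 16th — 1997-04-16.
1997-04-16 is after 1997-04-11, so that is the next one.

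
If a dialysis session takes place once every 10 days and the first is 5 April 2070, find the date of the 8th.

14 June 2070

The 8th occurrence is 7 intervals after the first: 7 × 10 = 70 days after 5 April 2070.
April has 30 days — 25 days to the end of April leaves 45.
May has 31 days (14 left).
14 days into June → 14 June 2070.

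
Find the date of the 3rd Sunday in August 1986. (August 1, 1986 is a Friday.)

17 August 1986

August 1986 begins on a Friday, so the first Sunday is August 3 (2 days later).
The 3rd Sunday is 2 weeks later: 3 + 14 = 17.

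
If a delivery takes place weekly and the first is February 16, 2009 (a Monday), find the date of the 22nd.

The 22nd occurrence is 21 intervals after the first: 21 × 7 = 147 days after February 16, 2009.
February has 28 days — 12 days to the end of February leaves 135.
March has 31 days (104 left).
April has 30 days (74 left).
May has 31 days (43 left).
June has 30 days (13 left).
13 days into July → July 13, 2009.

July 13, 2009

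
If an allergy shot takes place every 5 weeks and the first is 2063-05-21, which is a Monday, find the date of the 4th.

2063-09-03

The 4th occurrence is 3 intervals after the first: 3 × 35 = 105 days after 2063-05-21.
May has 31 days — 10 days to the end of May leaves 95.
June has 30 days (65 left).
July has 31 days (34 left).
August has 31 days (3 left).
3 days into September → 2063-09-03.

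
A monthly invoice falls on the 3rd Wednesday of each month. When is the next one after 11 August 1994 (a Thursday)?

August 1994 starts on a Monday; its first Wednesday is the 3rd, so the 3rd Wednesday is the 17th — 17 August 1994.
17 August 1994 is after 11 August 1994, so that is the next one.

17 August 1994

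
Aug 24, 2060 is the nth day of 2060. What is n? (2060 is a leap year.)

237

Days in months before Aug: 31 + 29 + 31 + 30 + 31 + 30 + 31 = 213.
Plus 24 days into Aug → day 237.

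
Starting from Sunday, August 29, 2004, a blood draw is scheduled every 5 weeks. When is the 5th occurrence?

January 16, 2005

The 5th occurrence is 4 intervals after the first: 4 × 35 = 140 days after August 29, 2004.
August has 31 days — 2 days to the end of August leaves 138.
September has 30 days (108 left).
October has 31 days (77 left).
November has 30 days (47 left).
December has 31 days (16 left).
16 days into January → January 16, 2005.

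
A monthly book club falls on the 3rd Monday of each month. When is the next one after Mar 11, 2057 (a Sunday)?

Mar 2057 starts on a Thursday; its first Monday is the 5th, so the 3rd Monday is the 19th — Mar 19, 2057.
Mar 19, 2057 is after Mar 11, 2057, so that is the next one.

Mar 19, 2057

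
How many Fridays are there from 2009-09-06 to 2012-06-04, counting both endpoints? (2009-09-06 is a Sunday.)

143

2009-09-06 is a Sunday; the first Friday on or after it is 2009-09-11 (5 days later).
From 2009-09-11 to 2012-06-04: 111 + 365 + 365 + 156 = 997 days (rest of 2009, 2010, 2011, to 2012-06-04 in 2012).
997 ÷ 7 = 142 full weeks with remainder 3, so 142 more Fridays after the first → 143.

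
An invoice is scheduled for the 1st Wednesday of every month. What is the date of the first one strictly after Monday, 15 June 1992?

1 July 1992

June 1992 starts on a Monday, so its 1st Wednesday is 3 June 1992 (2 days in).
That is not after 15 June 1992, so look at July 1992.
July 1992 starts on a Wednesday, so its 1st Wednesday is 1 July 1992.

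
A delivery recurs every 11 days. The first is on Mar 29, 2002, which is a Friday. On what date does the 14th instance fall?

The 14th occurrence is 13 intervals after the first: 13 × 11 = 143 days after Mar 29, 2002.
Mar has 31 days — 2 days to the end of Mar leaves 141.
Apr has 30 days (111 left).
May has 31 days (80 left).
Jun has 30 days (50 left).
Jul has 31 days (19 left).
19 days into Aug → Aug 19, 2002.

Aug 19, 2002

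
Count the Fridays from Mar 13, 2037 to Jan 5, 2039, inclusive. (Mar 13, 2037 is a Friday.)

95

Mar 13, 2037 is a Friday; the first Friday on or after it is Mar 13, 2037.
From Mar 13, 2037 to Jan 5, 2039: 293 + 365 + 5 = 663 days (rest of 2037, 2038, to Jan 5, 2039 in 2039).
663 ÷ 7 = 94 full weeks with remainder 5, so 94 more Fridays after the first → 95.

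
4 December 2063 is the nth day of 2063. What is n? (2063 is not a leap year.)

Days in months before December: 31 + 28 + 31 + 30 + 31 + 30 + 31 + 31 + 30 + 31 + 30 = 334.
Plus 4 days into December → day 338.

338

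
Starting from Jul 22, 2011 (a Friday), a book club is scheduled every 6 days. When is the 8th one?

The 8th occurrence is 7 intervals after the first: 7 × 6 = 42 days after Jul 22, 2011.
Jul has 31 days — 9 days to the end of Jul leaves 33.
Aug has 31 days (2 left).
2 days into Sep → Sep 2, 2011.

Sep 2, 2011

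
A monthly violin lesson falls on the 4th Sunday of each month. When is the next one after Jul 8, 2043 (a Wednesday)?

Jul 26, 2043

Jul 2043 starts on a Wednesday; its first Sunday is the 5th, so the 4th Sunday is the 26th — Jul 26, 2043.
Jul 26, 2043 is after Jul 8, 2043, so that is the next one.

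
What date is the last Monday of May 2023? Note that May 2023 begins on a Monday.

29 May 2023

May 2023 begins on a Monday, so the first Monday is May 1.
May 2023 has 31 days. Adding weeks: 1, 8, 15, 22, 29 — the last one ≤ 31 is the 29th.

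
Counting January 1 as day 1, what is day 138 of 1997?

January has 31 days (138 − 31 = 107 remain).
February has 28 days (107 − 28 = 79 remain).
March has 31 days (79 − 31 = 48 remain).
April has 30 days (48 − 30 = 18 remain).
18 into May → May 18.

May 18, 1997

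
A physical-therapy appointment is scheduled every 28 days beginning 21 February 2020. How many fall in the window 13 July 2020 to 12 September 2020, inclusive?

2

Occurrences land 28·i days after 21 February 2020 for i = 0, 1, 2, …
13 July 2020 is 143 days after the start; 143 ÷ 28 = 5 remainder 3; since the remainder is 3, round up to i = 6. First occurrence in the window: #7 on 7 August 2020 (6×28 = 168 days in).
12 September 2020 is 204 days after the start; 204 ÷ 28 = 7 remainder 8. Last occurrence in the window: #8 on 4 September 2020.
Occurrences #7 through #8: 2 in total.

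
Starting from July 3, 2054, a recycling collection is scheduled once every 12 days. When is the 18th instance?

January 23, 2055

The 18th occurrence is 17 intervals after the first: 17 × 12 = 204 days after July 3, 2054.
July has 31 days — 28 days to the end of July leaves 176.
August has 31 days (145 left).
September has 30 days (115 left).
October has 31 days (84 left).
November has 30 days (54 left).
December has 31 days (23 left).
23 days into January → January 23, 2055.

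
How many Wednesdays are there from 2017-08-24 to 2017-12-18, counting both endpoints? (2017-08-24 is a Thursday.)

2017-08-24 is a Thursday; the first Wednesday on or after it is 2017-08-30 (6 days later).
From 2017-08-30 to 2017-12-18: 1 + 30 + 31 + 30 + 18 = 110 days (rest of August, September, October, November, December).
110 ÷ 7 = 15 full weeks with remainder 5, so 15 more Wednesdays after the first → 16.

16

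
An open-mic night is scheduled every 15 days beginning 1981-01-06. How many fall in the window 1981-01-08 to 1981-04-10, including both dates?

6

Occurrences land 15·i days after 1981-01-06 for i = 0, 1, 2, …
1981-01-08 is 2 days after the start; 2 ÷ 15 = 0 remainder 2; since the remainder is 2, round up to i = 1. First occurrence in the window: #2 on 1981-01-21 (1×15 = 15 days in).
1981-04-10 is 94 days after the start; 94 ÷ 15 = 6 remainder 4. Last occurrence in the window: #7 on 1981-04-06.
Occurrences #2 through #7: 6 in total.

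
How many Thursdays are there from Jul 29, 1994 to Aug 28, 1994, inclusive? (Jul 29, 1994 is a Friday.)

Jul 29, 1994 is a Friday; the first Thursday on or after it is Aug 4, 1994 (6 days later).
From Aug 4, 1994 to Aug 28, 1994 is 28 − 4 = 24 days.
24 ÷ 7 = 3 full weeks with remainder 3, so 3 more Thursdays after the first → 4.

4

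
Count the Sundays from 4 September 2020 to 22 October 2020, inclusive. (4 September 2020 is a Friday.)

4 September 2020 is a Friday; the first Sunday on or after it is 6 September 2020 (2 days later).
From 6 September 2020 to 22 October 2020: 24 + 22 = 46 days (rest of September, October).
46 ÷ 7 = 6 full weeks with remainder 4, so 6 more Sundays after the first → 7.

7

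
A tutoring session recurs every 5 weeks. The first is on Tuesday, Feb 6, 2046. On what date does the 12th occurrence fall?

Feb 26, 2047

The 12th occurrence is 11 intervals after the first: 11 × 35 = 385 days after Feb 6, 2046.
Feb has 28 days — 22 days to the end of Feb leaves 363.
Mar has 31 days (332 left).
Apr has 30 days (302 left).
May has 31 days (271 left).
Jun has 30 days (241 left).
Jul has 31 days (210 left).
Aug has 31 days (179 left).
Sep has 30 days (149 left).
Oct has 31 days (118 left).
Nov has 30 days (88 left).
Dec has 31 days (57 left).
Jan has 31 days (26 left).
26 days into Feb → Feb 26, 2047.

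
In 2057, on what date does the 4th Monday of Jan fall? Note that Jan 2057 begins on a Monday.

Jan 22, 2057

Jan 2057 begins on a Monday, so the first Monday is Jan 1.
The 4th Monday is 3 weeks later: 1 + 21 = 22.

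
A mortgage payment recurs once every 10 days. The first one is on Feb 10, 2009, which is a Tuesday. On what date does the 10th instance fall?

The 10th occurrence is 9 intervals after the first: 9 × 10 = 90 days after Feb 10, 2009.
Feb has 28 days — 18 days to the end of Feb leaves 72.
Mar has 31 days (41 left).
Apr has 30 days (11 left).
11 days into May → May 11, 2009.

May 11, 2009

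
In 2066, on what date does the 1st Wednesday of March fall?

3 March 2066

March 2066 begins on a Monday, so the first Wednesday is March 3 (2 days later).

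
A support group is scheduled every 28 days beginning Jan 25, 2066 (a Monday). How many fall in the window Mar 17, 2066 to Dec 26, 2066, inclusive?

Occurrences land 28·i days after Jan 25, 2066 for i = 0, 1, 2, …
Mar 17, 2066 is 51 days after the start; 51 ÷ 28 = 1 remainder 23; since the remainder is 23, round up to i = 2. First occurrence in the window: #3 on Mar 22, 2066 (2×28 = 56 days in).
Dec 26, 2066 is 335 days after the start; 335 ÷ 28 = 11 remainder 27. Last occurrence in the window: #12 on Nov 29, 2066.
Occurrences #3 through #12: 10 in total.

10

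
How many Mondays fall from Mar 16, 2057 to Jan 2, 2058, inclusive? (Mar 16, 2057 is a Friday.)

Mar 16, 2057 is a Friday; the first Monday on or after it is Mar 19, 2057 (3 days later).
From Mar 19, 2057 to Jan 2, 2058: 12 + 30 + 31 + 30 + 31 + 31 + 30 + 31 + 30 + 31 + 2 = 289 days (rest of Mar, Apr, May, Jun, Jul, Aug, Sep, Oct, Nov, Dec, Jan).
289 ÷ 7 = 41 full weeks with remainder 2, so 41 more Mondays after the first → 42.

42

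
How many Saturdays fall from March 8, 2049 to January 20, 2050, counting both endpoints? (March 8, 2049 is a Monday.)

45

March 8, 2049 is a Monday; the first Saturday on or after it is March 13, 2049 (5 days later).
From March 13, 2049 to January 20, 2050: 18 + 30 + 31 + 30 + 31 + 31 + 30 + 31 + 30 + 31 + 20 = 313 days (rest of March, April, May, June, July, August, September, October, November, December, January).
313 ÷ 7 = 44 full weeks with remainder 5, so 44 more Saturdays after the first → 45.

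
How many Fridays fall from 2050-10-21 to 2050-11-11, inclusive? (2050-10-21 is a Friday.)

2050-10-21 is a Friday; the first Friday on or after it is 2050-10-21.
From 2050-10-21 to 2050-11-11: 10 + 11 = 21 days (rest of October, November).
21 ÷ 7 = 3 full weeks with remainder 0, so 3 more Fridays after the first → 4.

4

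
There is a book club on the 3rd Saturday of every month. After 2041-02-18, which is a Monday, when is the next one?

2041-03-16

February 2041 starts on a Friday; its first Saturday is the 2nd, so the 3rd Saturday is the 16th — 2041-02-16.
That is not after 2041-02-18, so look at March 2041.
March 2041 starts on a Friday; its first Saturday is the 2nd, so the 3rd Saturday is the 16th — 2041-03-16.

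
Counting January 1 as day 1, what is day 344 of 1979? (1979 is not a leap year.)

January has 31 days (344 − 31 = 313 remain).
February has 28 days (313 − 28 = 285 remain).
March has 31 days (285 − 31 = 254 remain).
April has 30 days (254 − 30 = 224 remain).
May has 31 days (224 − 31 = 193 remain).
June has 30 days (193 − 30 = 163 remain).
July has 31 days (163 − 31 = 132 remain).
August has 31 days (132 − 31 = 101 remain).
September has 30 days (101 − 30 = 71 remain).
October has 31 days (71 − 31 = 40 remain).
November has 30 days (40 − 30 = 10 remain).
10 into December → December 10.

December 10, 1979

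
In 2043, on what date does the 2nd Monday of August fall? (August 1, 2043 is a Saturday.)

August 2043 begins on a Saturday, so the first Monday is August 3 (2 days later).
The 2nd Monday is 1 weeks later: 3 + 7 = 10.

10 August 2043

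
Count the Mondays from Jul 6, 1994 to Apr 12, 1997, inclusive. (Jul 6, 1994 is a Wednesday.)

144

Jul 6, 1994 is a Wednesday; the first Monday on or after it is Jul 11, 1994 (5 days later).
From Jul 11, 1994 to Apr 12, 1997: 173 + 365 + 366 + 102 = 1006 days (rest of 1994, 1995, 1996, to Apr 12, 1997 in 1997).
1006 ÷ 7 = 143 full weeks with remainder 5, so 143 more Mondays after the first → 144.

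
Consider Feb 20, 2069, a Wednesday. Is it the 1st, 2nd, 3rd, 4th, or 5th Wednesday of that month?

Day 20 falls in week ⌈20/7⌉ of the month.
Days 1–7 hold the 1st Wednesday, 8–14 the 2nd, 15–21 the 3rd, 22–28 the 4th, 29–31 the 5th.
20 is in the range for the 3rd.

3rd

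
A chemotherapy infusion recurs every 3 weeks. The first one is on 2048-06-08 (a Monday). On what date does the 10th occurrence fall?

2048-12-14

The 10th occurrence is 9 intervals after the first: 9 × 21 = 189 days after 2048-06-08.
June has 30 days — 22 days to the end of June leaves 167.
July has 31 days (136 left).
August has 31 days (105 left).
September has 30 days (75 left).
October has 31 days (44 left).
November has 30 days (14 left).
14 days into December → 2048-12-14.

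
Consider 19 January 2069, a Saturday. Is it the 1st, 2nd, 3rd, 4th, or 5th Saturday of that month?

3rd

Day 19 falls in week ⌈19/7⌉ of the month.
Days 1–7 hold the 1st Saturday, 8–14 the 2nd, 15–21 the 3rd, 22–28 the 4th, 29–31 the 5th.
19 is in the range for the 3rd.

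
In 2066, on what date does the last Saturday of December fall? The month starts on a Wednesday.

December 25, 2066

December 2066 begins on a Wednesday, so the first Saturday is December 4 (3 days later).
December 2066 has 31 days. Adding weeks: 4, 11, 18, 25 — the last one ≤ 31 is the 25th.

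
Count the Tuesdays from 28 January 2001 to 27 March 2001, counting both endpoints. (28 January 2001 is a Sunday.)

28 January 2001 is a Sunday; the first Tuesday on or after it is 30 January 2001 (2 days later).
From 30 January 2001 to 27 March 2001: 1 + 28 + 27 = 56 days (rest of January, February, March).
56 ÷ 7 = 8 full weeks with remainder 0, so 8 more Tuesdays after the first → 9.

9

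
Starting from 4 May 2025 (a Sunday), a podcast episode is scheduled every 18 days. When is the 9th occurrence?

25 September 2025

The 9th occurrence is 8 intervals after the first: 8 × 18 = 144 days after 4 May 2025.
May has 31 days — 27 days to the end of May leaves 117.
June has 30 days (87 left).
July has 31 days (56 left).
August has 31 days (25 left).
25 days into September → 25 September 2025.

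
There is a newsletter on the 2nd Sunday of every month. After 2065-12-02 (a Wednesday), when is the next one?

December 2065 starts on a Tuesday; its first Sunday is the 6th, so the 2nd Sunday is the 13th — 2065-12-13.
2065-12-13 is after 2065-12-02, so that is the next one.

2065-12-13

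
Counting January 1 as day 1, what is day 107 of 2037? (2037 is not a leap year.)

January has 31 days (107 − 31 = 76 remain).
February has 28 days (76 − 28 = 48 remain).
March has 31 days (48 − 31 = 17 remain).
17 into April → April 17.

17 April 2037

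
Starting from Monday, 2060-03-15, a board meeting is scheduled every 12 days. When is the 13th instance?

The 13th occurrence is 12 intervals after the first: 12 × 12 = 144 days after 2060-03-15.
March has 31 days — 16 days to the end of March leaves 128.
April has 30 days (98 left).
May has 31 days (67 left).
June has 30 days (37 left).
July has 31 days (6 left).
6 days into August → 2060-08-06.

2060-08-06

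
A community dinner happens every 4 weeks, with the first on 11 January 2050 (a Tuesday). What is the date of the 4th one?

The 4th occurrence is 3 intervals after the first: 3 × 28 = 84 days after 11 January 2050.
January has 31 days — 20 days to the end of January leaves 64.
February has 28 days (36 left).
March has 31 days (5 left).
5 days into April → 5 April 2050.

5 April 2050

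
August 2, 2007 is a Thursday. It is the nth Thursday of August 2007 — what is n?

Day 2 falls in week ⌈2/7⌉ of the month.
Days 1–7 hold the 1st Thursday, 8–14 the 2nd, 15–21 the 3rd, 22–28 the 4th, 29–31 the 5th.
2 is in the range for the 1st.

1st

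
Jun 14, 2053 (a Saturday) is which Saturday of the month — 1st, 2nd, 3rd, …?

Day 14 falls in week ⌈14/7⌉ of the month.
Days 1–7 hold the 1st Saturday, 8–14 the 2nd, 15–21 the 3rd, 22–28 the 4th, 29–31 the 5th.
14 is in the range for the 2nd.

2nd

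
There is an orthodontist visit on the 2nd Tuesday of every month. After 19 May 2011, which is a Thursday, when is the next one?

May 2011 starts on a Sunday; its first Tuesday is the 3rd, so the 2nd Tuesday is the 10th — 10 May 2011.
That is not after 19 May 2011, so look at June 2011.
June 2011 starts on a Wednesday; its first Tuesday is the 7th, so the 2nd Tuesday is the 14th — 14 June 2011.

14 June 2011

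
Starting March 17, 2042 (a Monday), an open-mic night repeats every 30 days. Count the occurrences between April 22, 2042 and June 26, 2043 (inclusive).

Occurrences land 30·i days after March 17, 2042 for i = 0, 1, 2, …
April 22, 2042 is 36 days after the start; 36 ÷ 30 = 1 remainder 6; since the remainder is 6, round up to i = 2. First occurrence in the window: #3 on May 16, 2042 (2×30 = 60 days in).
June 26, 2043 is 466 days after the start; 466 ÷ 30 = 15 remainder 16. Last occurrence in the window: #16 on June 10, 2043.
Occurrences #3 through #16: 14 in total.

14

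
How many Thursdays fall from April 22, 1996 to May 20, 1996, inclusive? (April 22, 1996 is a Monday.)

April 22, 1996 is a Monday; the first Thursday on or after it is April 25, 1996 (3 days later).
From April 25, 1996 to May 20, 1996: 5 + 20 = 25 days (rest of April, May).
25 ÷ 7 = 3 full weeks with remainder 4, so 3 more Thursdays after the first → 4.

4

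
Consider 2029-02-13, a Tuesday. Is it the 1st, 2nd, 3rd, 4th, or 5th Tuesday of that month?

2nd

Day 13 falls in week ⌈13/7⌉ of the month.
Days 1–7 hold the 1st Tuesday, 8–14 the 2nd, 15–21 the 3rd, 22–28 the 4th, 29–31 the 5th.
13 is in the range for the 2nd.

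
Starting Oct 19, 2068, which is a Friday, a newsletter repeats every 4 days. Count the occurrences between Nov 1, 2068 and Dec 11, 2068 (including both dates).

10

Occurrences land 4·i days after Oct 19, 2068 for i = 0, 1, 2, …
Nov 1, 2068 is 13 days after the start; 13 ÷ 4 = 3 remainder 1; since the remainder is 1, round up to i = 4. First occurrence in the window: #5 on Nov 4, 2068 (4×4 = 16 days in).
Dec 11, 2068 is 53 days after the start; 53 ÷ 4 = 13 remainder 1. Last occurrence in the window: #14 on Dec 10, 2068.
Occurrences #5 through #14: 10 in total.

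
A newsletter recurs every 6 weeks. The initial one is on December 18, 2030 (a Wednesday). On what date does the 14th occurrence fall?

June 16, 2032

The 14th occurrence is 13 intervals after the first: 13 × 42 = 546 days after December 18, 2030.
December has 31 days — 13 days to the end of December leaves 533.
2031 has 365 days (168 left).
January has 31 days (137 left).
February has 29 days (108 left).
March has 31 days (77 left).
April has 30 days (47 left).
May has 31 days (16 left).
16 days into June → June 16, 2032.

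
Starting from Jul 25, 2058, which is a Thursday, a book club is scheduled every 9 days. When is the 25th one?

The 25th occurrence is 24 intervals after the first: 24 × 9 = 216 days after Jul 25, 2058.
Jul has 31 days — 6 days to the end of Jul leaves 210.
Aug has 31 days (179 left).
Sep has 30 days (149 left).
Oct has 31 days (118 left).
Nov has 30 days (88 left).
Dec has 31 days (57 left).
Jan has 31 days (26 left).
26 days into Feb → Feb 26, 2059.

Feb 26, 2059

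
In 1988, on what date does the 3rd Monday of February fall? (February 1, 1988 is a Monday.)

February 1988 begins on a Monday, so the first Monday is February 1.
The 3rd Monday is 2 weeks later: 1 + 14 = 15.

15 February 1988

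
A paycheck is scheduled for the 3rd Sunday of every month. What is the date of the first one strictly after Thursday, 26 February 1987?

February 1987 starts on a Sunday; its first Sunday is the 1st, so the 3rd Sunday is the 15th — 15 February 1987.
That is not after 26 February 1987, so look at March 1987.
March 1987 starts on a Sunday; its first Sunday is the 1st, so the 3rd Sunday is the 15th — 15 March 1987.

15 March 1987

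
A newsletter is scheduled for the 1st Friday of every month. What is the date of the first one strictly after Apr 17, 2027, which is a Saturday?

Apr 2027 starts on a Thursday, so its 1st Friday is Apr 2, 2027 (1 day in).
That is not after Apr 17, 2027, so look at May 2027.
May 2027 starts on a Saturday, so its 1st Friday is May 7, 2027 (6 days in).

May 7, 2027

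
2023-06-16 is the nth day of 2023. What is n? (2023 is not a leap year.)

Days in months before June: 31 + 28 + 31 + 30 + 31 = 151.
Plus 16 days into June → day 167.

167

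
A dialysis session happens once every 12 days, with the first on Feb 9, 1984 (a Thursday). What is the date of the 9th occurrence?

The 9th occurrence is 8 intervals after the first: 8 × 12 = 96 days after Feb 9, 1984.
Feb has 29 days — 20 days to the end of Feb leaves 76.
Mar has 31 days (45 left).
Apr has 30 days (15 left).
15 days into May → May 15, 1984.

May 15, 1984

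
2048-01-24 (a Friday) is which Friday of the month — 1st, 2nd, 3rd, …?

4th

Day 24 falls in week ⌈24/7⌉ of the month.
Days 1–7 hold the 1st Friday, 8–14 the 2nd, 15–21 the 3rd, 22–28 the 4th, 29–31 the 5th.
24 is in the range for the 4th.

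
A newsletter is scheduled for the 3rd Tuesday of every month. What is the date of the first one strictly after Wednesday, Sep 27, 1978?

Oct 17, 1978

Sep 1978 starts on a Friday; its first Tuesday is the 5th, so the 3rd Tuesday is the 19th — Sep 19, 1978.
That is not after Sep 27, 1978, so look at Oct 1978.
Oct 1978 starts on a Sunday; its first Tuesday is the 3rd, so the 3rd Tuesday is the 17th — Oct 17, 1978.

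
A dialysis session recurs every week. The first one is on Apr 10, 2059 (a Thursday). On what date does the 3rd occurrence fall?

Apr 24, 2059

The 3rd occurrence is 2 intervals after the first: 2 × 7 = 14 days after Apr 10, 2059.
14 days later is Apr 24, 2059.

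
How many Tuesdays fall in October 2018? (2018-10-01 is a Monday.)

2018-10-01 is a Monday; the first Tuesday on or after it is 2018-10-02 (1 day later).
From 2018-10-02 to 2018-10-31 is 31 − 2 = 29 days.
29 ÷ 7 = 4 full weeks with remainder 1, so 4 more Tuesdays after the first → 5.

5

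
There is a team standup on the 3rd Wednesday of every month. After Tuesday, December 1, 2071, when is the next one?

December 16, 2071

December 2071 starts on a Tuesday; its first Wednesday is the 2nd, so the 3rd Wednesday is the 16th — December 16, 2071.
December 16, 2071 is after December 1, 2071, so that is the next one.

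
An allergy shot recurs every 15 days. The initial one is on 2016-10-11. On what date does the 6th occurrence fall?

2016-12-25

The 6th occurrence is 5 intervals after the first: 5 × 15 = 75 days after 2016-10-11.
October has 31 days — 20 days to the end of October leaves 55.
November has 30 days (25 left).
25 days into December → 2016-12-25.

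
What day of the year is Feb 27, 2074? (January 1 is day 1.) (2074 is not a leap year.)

Days in months before Feb: 31 = 31.
Plus 27 days into Feb → day 58.

58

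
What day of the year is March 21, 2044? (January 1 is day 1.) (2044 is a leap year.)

Days in months before March: 31 + 29 = 60.
Plus 21 days into March → day 81.

81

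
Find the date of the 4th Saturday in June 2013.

The first Saturday of June 2013 is June 1.
The 4th Saturday is 3 weeks later: 1 + 21 = 22.

2013-06-22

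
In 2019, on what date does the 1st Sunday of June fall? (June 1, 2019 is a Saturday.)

2 June 2019

June 2019 begins on a Saturday, so the first Sunday is June 2 (1 day later).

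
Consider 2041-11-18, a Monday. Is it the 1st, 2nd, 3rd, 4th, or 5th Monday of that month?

3rd

Day 18 falls in week ⌈18/7⌉ of the month.
Days 1–7 hold the 1st Monday, 8–14 the 2nd, 15–21 the 3rd, 22–28 the 4th, 29–31 the 5th.
18 is in the range for the 3rd.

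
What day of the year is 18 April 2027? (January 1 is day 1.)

Days in months before April: 31 + 28 + 31 = 90.
Plus 18 days into April → day 108.

108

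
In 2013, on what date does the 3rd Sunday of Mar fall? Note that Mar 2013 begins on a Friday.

Mar 2013 begins on a Friday, so the first Sunday is Mar 3 (2 days later).
The 3rd Sunday is 2 weeks later: 3 + 14 = 17.

Mar 17, 2013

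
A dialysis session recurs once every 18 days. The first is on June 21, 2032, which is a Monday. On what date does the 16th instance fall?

March 18, 2033

The 16th occurrence is 15 intervals after the first: 15 × 18 = 270 days after June 21, 2032.
June has 30 days — 9 days to the end of June leaves 261.
July has 31 days (230 left).
August has 31 days (199 left).
September has 30 days (169 left).
October has 31 days (138 left).
November has 30 days (108 left).
December has 31 days (77 left).
January has 31 days (46 left).
February has 28 days (18 left).
18 days into March → March 18, 2033.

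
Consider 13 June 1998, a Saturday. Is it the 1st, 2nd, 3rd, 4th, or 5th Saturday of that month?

Day 13 falls in week ⌈13/7⌉ of the month.
Days 1–7 hold the 1st Saturday, 8–14 the 2nd, 15–21 the 3rd, 22–28 the 4th, 29–31 the 5th.
13 is in the range for the 2nd.

2nd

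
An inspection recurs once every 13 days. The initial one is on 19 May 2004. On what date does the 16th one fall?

The 16th occurrence is 15 intervals after the first: 15 × 13 = 195 days after 19 May 2004.
May has 31 days — 12 days to the end of May leaves 183.
June has 30 days (153 left).
July has 31 days (122 left).
August has 31 days (91 left).
September has 30 days (61 left).
October has 31 days (30 left).
30 days into November → 30 November 2004.

30 November 2004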